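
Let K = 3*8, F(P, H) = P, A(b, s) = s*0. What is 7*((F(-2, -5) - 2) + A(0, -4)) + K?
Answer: -4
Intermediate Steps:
A(b, s) = 0
K = 24
7*((F(-2, -5) - 2) + A(0, -4)) + K = 7*((-2 - 2) + 0) + 24 = 7*(-4 + 0) + 24 = 7*(-4) + 24 = -28 + 24 = -4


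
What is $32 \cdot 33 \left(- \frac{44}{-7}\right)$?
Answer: $\frac{46464}{7} \approx 6637.7$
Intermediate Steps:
$32 \cdot 33 \left(- \frac{44}{-7}\right) = 1056 \left(\left(-44\right) \left(- \frac{1}{7}\right)\right) = 1056 \cdot \frac{44}{7} = \frac{46464}{7}$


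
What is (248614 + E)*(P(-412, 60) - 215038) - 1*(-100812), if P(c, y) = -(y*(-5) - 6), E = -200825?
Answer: -10261726736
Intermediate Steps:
P(c, y) = 6 + 5*y (P(c, y) = -(-5*y - 6) = -(-6 - 5*y) = 6 + 5*y)
(248614 + E)*(P(-412, 60) - 215038) - 1*(-100812) = (248614 - 200825)*((6 + 5*60) - 215038) - 1*(-100812) = 47789*((6 + 300) - 215038) + 100812 = 47789*(306 - 215038) + 100812 = 47789*(-214732) + 100812 = -10261827548 + 100812 = -10261726736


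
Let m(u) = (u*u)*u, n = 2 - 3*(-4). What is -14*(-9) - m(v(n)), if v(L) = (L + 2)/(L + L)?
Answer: 43154/343 ≈ 125.81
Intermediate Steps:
n = 14 (n = 2 + 12 = 14)
v(L) = (2 + L)/(2*L) (v(L) = (2 + L)/((2*L)) = (2 + L)*(1/(2*L)) = (2 + L)/(2*L))
m(u) = u³ (m(u) = u²*u = u³)
-14*(-9) - m(v(n)) = -14*(-9) - ((½)*(2 + 14)/14)³ = 126 - ((½)*(1/14)*16)³ = 126 - (4/7)³ = 126 - 1*64/343 = 126 - 64/343 = 43154/343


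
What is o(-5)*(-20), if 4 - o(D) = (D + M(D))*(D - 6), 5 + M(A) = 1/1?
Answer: 1900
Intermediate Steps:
M(A) = -4 (M(A) = -5 + 1/1 = -5 + 1 = -4)
o(D) = 4 - (-6 + D)*(-4 + D) (o(D) = 4 - (D - 4)*(D - 6) = 4 - (-4 + D)*(-6 + D) = 4 - (-6 + D)*(-4 + D))
o(-5)*(-20) = (-20 - 1*(-5)² + 10*(-5))*(-20) = (-20 - 1*25 - 50)*(-20) = (-20 - 25 - 50)*(-20) = -95*(-20) = 1900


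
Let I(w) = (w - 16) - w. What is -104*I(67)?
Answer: 1664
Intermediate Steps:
I(w) = -16 (I(w) = (-16 + w) - w = -16)
-104*I(67) = -104*(-16) = 1664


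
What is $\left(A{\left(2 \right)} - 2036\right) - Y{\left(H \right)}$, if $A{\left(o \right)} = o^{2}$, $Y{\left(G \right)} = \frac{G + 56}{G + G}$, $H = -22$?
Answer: $- \frac{44687}{22} \approx -2031.2$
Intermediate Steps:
$Y{\left(G \right)} = \frac{56 + G}{2 G}$
$\left(A{\left(2 \right)} - 2036\right) - Y{\left(H \right)} = \left(2^{2} - 2036\right) - \frac{56 - 22}{2 \left(-22\right)} = \left(4 - 2036\right) - \frac{1}{2} \left(- \frac{1}{22}\right) 34 = -2032 - - \frac{17}{22} = -2032 + \frac{17}{22} = - \frac{44687}{22}$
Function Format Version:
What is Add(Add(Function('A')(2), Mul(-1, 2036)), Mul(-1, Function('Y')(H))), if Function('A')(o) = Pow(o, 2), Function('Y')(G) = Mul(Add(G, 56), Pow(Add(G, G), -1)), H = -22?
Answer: Rational(-44687, 22) ≈ -2031.2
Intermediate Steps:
Function('Y')(G) = Mul(Rational(1, 2), Pow(G, -1), Add(56, G)) (Function('Y')(G) = Mul(Add(56, G), Pow(Mul(2, G), -1)) = Mul(Add(56, G), Mul(Rational(1, 2), Pow(G, -1))) = Mul(Rational(1, 2), Pow(G, -1), Add(56, G)))
Add(Add(Function('A')(2), Mul(-1, 2036)), Mul(-1, Function('Y')(H))) = Add(Add(Pow(2, 2), Mul(-1, 2036)), Mul(-1, Mul(Rational(1, 2), Pow(-22, -1), Add(56, -22)))) = Add(Add(4, -2036), Mul(-1, Mul(Rational(1, 2), Rational(-1, 22), 34))) = Add(-2032, Mul(-1, Rational(-17, 22))) = Add(-2032, Rational(17, 22)) = Rational(-44687, 22)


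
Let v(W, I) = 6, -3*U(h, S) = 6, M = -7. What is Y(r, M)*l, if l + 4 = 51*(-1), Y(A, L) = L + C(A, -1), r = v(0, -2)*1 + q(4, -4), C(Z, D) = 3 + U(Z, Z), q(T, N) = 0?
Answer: 330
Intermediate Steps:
U(h, S) = -2 (U(h, S) = -⅓*6 = -2)
C(Z, D) = 1 (C(Z, D) = 3 - 2 = 1)
r = 6 (r = 6*1 + 0 = 6 + 0 = 6)
Y(A, L) = 1 + L (Y(A, L) = L + 1 = 1 + L)
l = -55 (l = -4 + 51*(-1) = -4 - 51 = -55)
Y(r, M)*l = (1 - 7)*(-55) = -6*(-55) = 330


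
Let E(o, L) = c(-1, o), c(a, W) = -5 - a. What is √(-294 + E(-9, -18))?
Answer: I*√298 ≈ 17.263*I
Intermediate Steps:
E(o, L) = -4 (E(o, L) = -5 - 1*(-1) = -5 + 1 = -4)
√(-294 + E(-9, -18)) = √(-294 - 4) = √(-298) = I*√298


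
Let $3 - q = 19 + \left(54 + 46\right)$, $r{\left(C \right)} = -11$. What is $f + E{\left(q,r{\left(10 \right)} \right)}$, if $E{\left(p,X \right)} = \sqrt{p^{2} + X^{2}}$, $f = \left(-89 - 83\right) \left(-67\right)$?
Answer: $11524 + \sqrt{13577} \approx 11641.0$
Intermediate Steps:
$f = 11524$ ($f = \left(-172\right) \left(-67\right) = 11524$)
$q = -116$ ($q = 3 - \left(19 + \left(54 + 46\right)\right) = 3 - \left(19 + 100\right) = 3 - 119 = -116$)
$E{\left(p,X \right)} = \sqrt{X^{2} + p^{2}}$
$f + E{\left(q,r{\left(10 \right)} \right)} = 11524 + \sqrt{\left(-11\right)^{2} + \left(-116\right)^{2}} = 11524 + \sqrt{121 + 13456} = 11524 + \sqrt{13577}$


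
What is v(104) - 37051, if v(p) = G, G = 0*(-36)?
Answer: -37051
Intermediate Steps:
G = 0
v(p) = 0
v(104) - 37051 = 0 - 37051 = -37051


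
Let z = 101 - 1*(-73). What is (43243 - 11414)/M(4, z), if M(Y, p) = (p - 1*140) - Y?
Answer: 31829/30 ≈ 1061.0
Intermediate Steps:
z = 174 (z = 101 + 73 = 174)
M(Y, p) = -140 + p - Y (M(Y, p) = (p - 140) - Y = (-140 + p) - Y = -140 + p - Y)
(43243 - 11414)/M(4, z) = (43243 - 11414)/(-140 + 174 - 1*4) = 31829/(-140 + 174 - 4) = 31829/30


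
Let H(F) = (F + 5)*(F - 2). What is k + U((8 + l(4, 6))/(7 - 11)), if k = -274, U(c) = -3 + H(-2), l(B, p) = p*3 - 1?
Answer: -289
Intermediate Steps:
H(F) = (-2 + F)*(5 + F) (H(F) = (5 + F)*(-2 + F) = (-2 + F)*(5 + F))
l(B, p) = -1 + 3*p (l(B, p) = 3*p - 1 = -1 + 3*p)
U(c) = -15 (U(c) = -3 + (-10 + (-2)² + 3*(-2)) = -3 + (-10 + 4 - 6) = -3 - 12 = -15)
k + U((8 + l(4, 6))/(7 - 11)) = -274 - 15 = -289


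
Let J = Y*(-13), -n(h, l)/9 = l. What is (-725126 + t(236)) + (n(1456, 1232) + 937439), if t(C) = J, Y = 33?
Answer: 200796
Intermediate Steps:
n(h, l) = -9*l
J = -429 (J = 33*(-13) = -429)
t(C) = -429
(-725126 + t(236)) + (n(1456, 1232) + 937439) = (-725126 - 429) + (-9*1232 + 937439) = -725555 + (-11088 + 937439) = -725555 + 926351 = 200796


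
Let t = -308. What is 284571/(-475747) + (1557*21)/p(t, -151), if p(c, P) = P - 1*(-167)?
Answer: 15550946523/7611952 ≈ 2043.0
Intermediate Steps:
p(c, P) = 167 + P (p(c, P) = P + 167 = 167 + P)
284571/(-475747) + (1557*21)/p(t, -151) = 284571/(-475747) + (1557*21)/(167 - 151) = 284571*(-1/475747) + 32697/16 = -284571/475747 + 32697*(1/16) = -284571/475747 + 32697/16 = 15550946523/7611952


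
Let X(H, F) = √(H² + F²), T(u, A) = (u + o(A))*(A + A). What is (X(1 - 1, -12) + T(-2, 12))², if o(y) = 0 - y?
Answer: 104976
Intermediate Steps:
o(y) = -y
T(u, A) = 2*A*(u - A) (T(u, A) = (u - A)*(A + A) = (u - A)*(2*A) = 2*A*(u - A))
X(H, F) = √(F² + H²)
(X(1 - 1, -12) + T(-2, 12))² = (√((-12)² + (1 - 1)²) + 2*12*(-2 - 1*12))² = (√(144 + 0²) + 2*12*(-2 - 12))² = (√(144 + 0) + 2*12*(-14))² = (√144 - 336)² = (12 - 336)² = (-324)² = 104976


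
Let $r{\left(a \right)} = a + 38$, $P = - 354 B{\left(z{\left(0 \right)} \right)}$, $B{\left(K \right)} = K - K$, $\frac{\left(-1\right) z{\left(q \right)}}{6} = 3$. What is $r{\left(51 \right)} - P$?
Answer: $89$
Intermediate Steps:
$z{\left(q \right)} = -18$ ($z{\left(q \right)} = \left(-6\right) 3 = -18$)
$B{\left(K \right)} = 0$
$P = 0$ ($P = \left(-354\right) 0 = 0$)
$r{\left(a \right)} = 38 + a$
$r{\left(51 \right)} - P = \left(38 + 51\right) - 0 = 89 + 0 = 89$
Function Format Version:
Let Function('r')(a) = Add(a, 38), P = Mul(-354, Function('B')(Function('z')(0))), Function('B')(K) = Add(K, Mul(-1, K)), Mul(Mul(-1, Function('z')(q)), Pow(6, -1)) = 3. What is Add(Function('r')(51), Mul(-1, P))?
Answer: 89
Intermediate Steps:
Function('z')(q) = -18 (Function('z')(q) = Mul(-6, 3) = -18)
Function('B')(K) = 0
P = 0 (P = Mul(-354, 0) = 0)
Function('r')(a) = Add(38, a)
Add(Function('r')(51), Mul(-1, P)) = Add(Add(38, 51), Mul(-1, 0)) = Add(89, 0) = 89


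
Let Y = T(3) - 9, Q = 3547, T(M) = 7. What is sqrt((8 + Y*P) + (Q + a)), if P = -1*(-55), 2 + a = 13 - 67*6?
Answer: sqrt(3054) ≈ 55.263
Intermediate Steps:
a = -391 (a = -2 + (13 - 67*6) = -2 + (13 - 402) = -2 - 389 = -391)
Y = -2 (Y = 7 - 9 = -2)
P = 55
sqrt((8 + Y*P) + (Q + a)) = sqrt((8 - 2*55) + (3547 - 391)) = sqrt((8 - 110) + 3156) = sqrt(-102 + 3156) = sqrt(3054)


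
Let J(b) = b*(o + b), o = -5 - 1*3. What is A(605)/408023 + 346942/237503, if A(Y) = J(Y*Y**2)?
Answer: 21607900273578391219/179789771 ≈ 1.2018e+11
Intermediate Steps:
o = -8 (o = -5 - 3 = -8)
J(b) = b*(-8 + b)
A(Y) = Y**3*(-8 + Y**3) (A(Y) = (Y*Y**2)*(-8 + Y*Y**2) = Y**3*(-8 + Y**3))
A(605)/408023 + 346942/237503 = (605**3*(-8 + 605**3))/408023 + 346942/237503 = (221445125*(-8 + 221445125))*(1/408023) + 346942*(1/237503) = (221445125*221445117)*(1/408023) + 346942/237503 = 49037941614704625*(1/408023) + 346942/237503 = 4457994692245875/37093 + 346942/237503 = 21607900273578391219/179789771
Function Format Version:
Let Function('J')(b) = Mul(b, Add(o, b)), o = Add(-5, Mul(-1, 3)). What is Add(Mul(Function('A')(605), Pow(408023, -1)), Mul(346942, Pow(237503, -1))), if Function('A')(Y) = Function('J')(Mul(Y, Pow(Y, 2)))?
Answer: Rational(21607900273578391219, 179789771) ≈ 1.2018e+11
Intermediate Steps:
o = -8 (o = Add(-5, -3) = -8)
Function('J')(b) = Mul(b, Add(-8, b))
Function('A')(Y) = Mul(Pow(Y, 3), Add(-8, Pow(Y, 3))) (Function('A')(Y) = Mul(Mul(Y, Pow(Y, 2)), Add(-8, Mul(Y, Pow(Y, 2)))) = Mul(Pow(Y, 3), Add(-8, Pow(Y, 3))))
Add(Mul(Function('A')(605), Pow(408023, -1)), Mul(346942, Pow(237503, -1))) = Add(Mul(Mul(Pow(605, 3), Add(-8, Pow(605, 3))), Pow(408023, -1)), Mul(346942, Pow(237503, -1))) = Add(Mul(Mul(221445125, Add(-8, 221445125)), Rational(1, 408023)), Mul(346942, Rational(1, 237503))) = Add(Mul(Mul(221445125, 221445117), Rational(1, 408023)), Rational(346942, 237503)) = Add(Mul(49037941614704625, Rational(1, 408023)), Rational(346942, 237503)) = Add(Rational(4457994692245875, 37093), Rational(346942, 237503)) = Rational(21607900273578391219, 179789771)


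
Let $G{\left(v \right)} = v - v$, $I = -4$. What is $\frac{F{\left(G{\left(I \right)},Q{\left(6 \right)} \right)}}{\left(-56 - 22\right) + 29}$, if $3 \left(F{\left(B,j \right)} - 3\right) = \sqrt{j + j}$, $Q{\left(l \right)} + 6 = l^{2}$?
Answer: $- \frac{3}{49} - \frac{2 \sqrt{15}}{147} \approx -0.11392$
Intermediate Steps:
$Q{\left(l \right)} = -6 + l^{2}$
$G{\left(v \right)} = 0$
$F{\left(B,j \right)} = 3 + \frac{\sqrt{2} \sqrt{j}}{3}$ ($F{\left(B,j \right)} = 3 + \frac{\sqrt{j + j}}{3} = 3 + \frac{\sqrt{2 j}}{3} = 3 + \frac{\sqrt{2} \sqrt{j}}{3}$)
$\frac{F{\left(G{\left(I \right)},Q{\left(6 \right)} \right)}}{\left(-56 - 22\right) + 29} = \frac{3 + \frac{\sqrt{2} \sqrt{-6 + 6^{2}}}{3}}{\left(-56 - 22\right) + 29} = \frac{3 + \frac{\sqrt{2} \sqrt{-6 + 36}}{3}}{-78 + 29} = \frac{3 + \frac{\sqrt{2} \sqrt{30}}{3}}{-49} = \left(3 + \frac{2 \sqrt{15}}{3}\right) \left(- \frac{1}{49}\right) = - \frac{3}{49} - \frac{2 \sqrt{15}}{147}$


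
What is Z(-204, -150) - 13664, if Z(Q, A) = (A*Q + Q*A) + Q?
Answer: 47332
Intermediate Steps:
Z(Q, A) = Q + 2*A*Q (Z(Q, A) = (A*Q + A*Q) + Q = 2*A*Q + Q = Q + 2*A*Q)
Z(-204, -150) - 13664 = -204*(1 + 2*(-150)) - 13664 = -204*(1 - 300) - 13664 = -204*(-299) - 13664 = 60996 - 13664 = 47332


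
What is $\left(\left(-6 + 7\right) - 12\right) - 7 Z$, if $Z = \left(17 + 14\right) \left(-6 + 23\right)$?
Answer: $-3700$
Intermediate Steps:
$Z = 527$ ($Z = 31 \cdot 17 = 527$)
$\left(\left(-6 + 7\right) - 12\right) - 7 Z = \left(\left(-6 + 7\right) - 12\right) - 3689 = \left(1 - 12\right) - 3689 = -11 - 3689 = -3700$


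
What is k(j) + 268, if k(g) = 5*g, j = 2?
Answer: 278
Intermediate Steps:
k(j) + 268 = 5*2 + 268 = 10 + 268 = 278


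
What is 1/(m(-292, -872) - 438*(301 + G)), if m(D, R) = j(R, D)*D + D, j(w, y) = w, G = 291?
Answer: -1/4964 ≈ -0.00020145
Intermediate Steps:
m(D, R) = D + D*R (m(D, R) = R*D + D = D*R + D = D + D*R)
1/(m(-292, -872) - 438*(301 + G)) = 1/(-292*(1 - 872) - 438*(301 + 291)) = 1/(-292*(-871) - 438*592) = 1/(254332 - 259296) = 1/(-4964) = -1/4964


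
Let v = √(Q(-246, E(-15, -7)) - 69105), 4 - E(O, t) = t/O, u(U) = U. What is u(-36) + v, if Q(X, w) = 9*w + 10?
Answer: -36 + 2*I*√431645/5 ≈ -36.0 + 262.8*I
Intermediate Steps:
E(O, t) = 4 - t/O
Q(X, w) = 10 + 9*w
v = 2*I*√431645/5 (v = √((10 + 9*(4 - 1*(-7)/(-15))) - 69105) = √((10 + 9*(4 - 1*(-7)*(-1/15))) - 69105) = √((10 + 9*(4 - 7/15)) - 69105) = √((10 + 9*(53/15)) - 69105) = √((10 + 159/5) - 69105) = √(209/5 - 69105) = √(-345316/5) = 2*I*√431645/5 ≈ 262.8*I)
u(-36) + v = -36 + 2*I*√431645/5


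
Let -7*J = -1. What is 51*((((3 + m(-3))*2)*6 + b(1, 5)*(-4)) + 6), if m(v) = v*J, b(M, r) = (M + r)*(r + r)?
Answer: -72522/7 ≈ -10360.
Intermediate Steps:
J = ⅐ (J = -⅐*(-1) = ⅐ ≈ 0.14286)
b(M, r) = 2*r*(M + r) (b(M, r) = (M + r)*(2*r) = 2*r*(M + r))
m(v) = v/7 (m(v) = v*(⅐) = v/7)
51*((((3 + m(-3))*2)*6 + b(1, 5)*(-4)) + 6) = 51*((((3 + (⅐)*(-3))*2)*6 + (2*5*(1 + 5))*(-4)) + 6) = 51*((((3 - 3/7)*2)*6 + (2*5*6)*(-4)) + 6) = 51*((((18/7)*2)*6 + 60*(-4)) + 6) = 51*(((36/7)*6 - 240) + 6) = 51*((216/7 - 240) + 6) = 51*(-1464/7 + 6) = 51*(-1422/7) = -72522/7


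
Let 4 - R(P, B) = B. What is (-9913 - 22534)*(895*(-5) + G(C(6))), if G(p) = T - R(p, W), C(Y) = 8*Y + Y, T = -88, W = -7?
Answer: 148412578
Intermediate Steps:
C(Y) = 9*Y
R(P, B) = 4 - B
G(p) = -99 (G(p) = -88 - (4 - 1*(-7)) = -88 - (4 + 7) = -88 - 1*11 = -88 - 11 = -99)
(-9913 - 22534)*(895*(-5) + G(C(6))) = (-9913 - 22534)*(895*(-5) - 99) = -32447*(-4475 - 99) = -32447*(-4574) = 148412578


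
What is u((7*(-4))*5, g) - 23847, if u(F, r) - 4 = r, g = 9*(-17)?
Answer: -23996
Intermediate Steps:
g = -153
u(F, r) = 4 + r
u((7*(-4))*5, g) - 23847 = (4 - 153) - 23847 = -149 - 23847 = -23996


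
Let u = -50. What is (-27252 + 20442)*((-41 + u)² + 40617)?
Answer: -332995380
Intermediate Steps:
(-27252 + 20442)*((-41 + u)² + 40617) = (-27252 + 20442)*((-41 - 50)² + 40617) = -6810*((-91)² + 40617) = -6810*(8281 + 40617) = -6810*48898 = -332995380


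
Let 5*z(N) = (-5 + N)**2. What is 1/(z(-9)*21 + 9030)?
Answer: 5/49266 ≈ 0.00010149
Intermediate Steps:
z(N) = (-5 + N)**2/5
1/(z(-9)*21 + 9030) = 1/(((-5 - 9)**2/5)*21 + 9030) = 1/(((1/5)*(-14)**2)*21 + 9030) = 1/(((1/5)*196)*21 + 9030) = 1/((196/5)*21 + 9030) = 1/(4116/5 + 9030) = 1/(49266/5) = 5/49266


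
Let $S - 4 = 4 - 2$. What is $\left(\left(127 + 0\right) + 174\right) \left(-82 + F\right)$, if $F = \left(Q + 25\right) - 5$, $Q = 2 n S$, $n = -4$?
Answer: $-33110$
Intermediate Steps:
$S = 6$ ($S = 4 + \left(4 - 2\right) = 4 + 2 = 6$)
$Q = -48$ ($Q = 2 \left(-4\right) 6 = \left(-8\right) 6 = -48$)
$F = -28$ ($F = \left(-48 + 25\right) - 5 = -23 - 5 = -28$)
$\left(\left(127 + 0\right) + 174\right) \left(-82 + F\right) = \left(\left(127 + 0\right) + 174\right) \left(-82 - 28\right) = \left(127 + 174\right) \left(-110\right) = 301 \left(-110\right) = -33110$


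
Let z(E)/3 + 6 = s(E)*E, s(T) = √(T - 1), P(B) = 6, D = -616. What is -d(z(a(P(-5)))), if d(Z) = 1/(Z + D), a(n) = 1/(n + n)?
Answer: 121728/77175563 + 8*I*√33/77175563 ≈ 0.0015773 + 5.9548e-7*I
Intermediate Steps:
s(T) = √(-1 + T)
a(n) = 1/(2*n)
z(E) = -18 + 3*E*√(-1 + E) (z(E) = -18 + 3*(√(-1 + E)*E) = -18 + 3*(E*√(-1 + E)) = -18 + 3*E*√(-1 + E))
d(Z) = 1/(-616 + Z) (d(Z) = 1/(Z - 616) = 1/(-616 + Z))
-d(z(a(P(-5)))) = -1/(-616 + (-18 + 3*((½)/6)*√(-1 + (½)/6))) = -1/(-616 + (-18 + 3*((½)*(⅙))*√(-1 + (½)*(⅙)))) = -1/(-616 + (-18 + 3*(1/12)*√(-1 + 1/12))) = -1/(-616 + (-18 + 3*(1/12)*√(-11/12))) = -1/(-616 + (-18 + 3*(1/12)*(I*√33/6))) = -1/(-616 + (-18 + I*√33/24)) = -1/(-634 + I*√33/24)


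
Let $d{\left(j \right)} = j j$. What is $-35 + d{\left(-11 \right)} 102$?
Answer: $12307$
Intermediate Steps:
$d{\left(j \right)} = j^{2}$
$-35 + d{\left(-11 \right)} 102 = -35 + \left(-11\right)^{2} \cdot 102 = -35 + 121 \cdot 102 = -35 + 12342 = 12307$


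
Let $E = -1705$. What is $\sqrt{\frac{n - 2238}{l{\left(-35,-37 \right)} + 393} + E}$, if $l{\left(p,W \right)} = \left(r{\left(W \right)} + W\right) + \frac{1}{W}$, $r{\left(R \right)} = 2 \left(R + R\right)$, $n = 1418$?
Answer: $\frac{i \sqrt{49971197}}{171} \approx 41.339 i$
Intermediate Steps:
$r{\left(R \right)} = 4 R$ ($r{\left(R \right)} = 2 \cdot 2 R = 4 R$)
$l{\left(p,W \right)} = \frac{1}{W} + 5 W$ ($l{\left(p,W \right)} = \left(4 W + W\right) + \frac{1}{W} = 5 W + \frac{1}{W} = \frac{1}{W} + 5 W$)
$\sqrt{\frac{n - 2238}{l{\left(-35,-37 \right)} + 393} + E} = \sqrt{\frac{1418 - 2238}{\left(\frac{1}{-37} + 5 \left(-37\right)\right) + 393} - 1705} = \sqrt{- \frac{820}{\left(- \frac{1}{37} - 185\right) + 393} - 1705} = \sqrt{- \frac{820}{- \frac{6846}{37} + 393} - 1705} = \sqrt{- \frac{820}{\frac{7695}{37}} - 1705} = \sqrt{\left(-820\right) \frac{37}{7695} - 1705} = \sqrt{- \frac{6068}{1539} - 1705} = \sqrt{- \frac{2630063}{1539}} = \frac{i \sqrt{49971197}}{171}$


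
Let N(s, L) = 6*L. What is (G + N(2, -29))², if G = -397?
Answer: 326041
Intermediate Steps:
(G + N(2, -29))² = (-397 + 6*(-29))² = (-397 - 174)² = (-571)² = 326041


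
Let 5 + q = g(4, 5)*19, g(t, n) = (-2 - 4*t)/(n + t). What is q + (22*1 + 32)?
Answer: 11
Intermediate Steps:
g(t, n) = (-2 - 4*t)/(n + t)
q = -43 (q = -5 + (2*(-1 - 2*4)/(5 + 4))*19 = -5 + (2*(-1 - 8)/9)*19 = -5 + (2*(⅑)*(-9))*19 = -5 - 2*19 = -5 - 38 = -43)
q + (22*1 + 32) = -43 + (22*1 + 32) = -43 + (22 + 32) = -43 + 54 = 11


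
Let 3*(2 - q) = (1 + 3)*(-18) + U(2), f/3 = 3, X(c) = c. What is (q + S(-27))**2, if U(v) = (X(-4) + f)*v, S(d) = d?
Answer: 169/9 ≈ 18.778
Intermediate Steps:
f = 9 (f = 3*3 = 9)
U(v) = 5*v (U(v) = (-4 + 9)*v = 5*v)
q = 68/3 (q = 2 - ((1 + 3)*(-18) + 5*2)/3 = 2 - (4*(-18) + 10)/3 = 2 - (-72 + 10)/3 = 2 - 1/3*(-62) = 2 + 62/3 = 68/3 ≈ 22.667)
(q + S(-27))**2 = (68/3 - 27)**2 = (-13/3)**2 = 169/9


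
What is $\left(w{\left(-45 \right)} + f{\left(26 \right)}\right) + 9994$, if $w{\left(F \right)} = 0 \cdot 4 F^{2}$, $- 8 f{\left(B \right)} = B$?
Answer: $\frac{39963}{4} \approx 9990.8$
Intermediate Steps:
$f{\left(B \right)} = - \frac{B}{8}$
$w{\left(F \right)} = 0$ ($w{\left(F \right)} = 0 F^{2} = 0$)
$\left(w{\left(-45 \right)} + f{\left(26 \right)}\right) + 9994 = \left(0 - \frac{13}{4}\right) + 9994 = - \frac{13}{4} + 9994 = \frac{39963}{4}$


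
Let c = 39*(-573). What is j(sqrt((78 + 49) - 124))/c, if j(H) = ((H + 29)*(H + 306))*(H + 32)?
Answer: -95023/7449 - 19597*sqrt(3)/22347 ≈ -14.275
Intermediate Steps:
j(H) = (29 + H)*(32 + H)*(306 + H) (j(H) = ((29 + H)*(306 + H))*(32 + H) = (29 + H)*(32 + H)*(306 + H))
c = -22347
j(sqrt((78 + 49) - 124))/c = (283968 + (sqrt((78 + 49) - 124))**3 + 367*(sqrt((78 + 49) - 124))**2 + 19594*sqrt((78 + 49) - 124))/(-22347) = (283968 + (sqrt(127 - 124))**3 + 367*(sqrt(127 - 124))**2 + 19594*sqrt(127 - 124))*(-1/22347) = (283968 + (sqrt(3))**3 + 367*(sqrt(3))**2 + 19594*sqrt(3))*(-1/22347) = (283968 + 3*sqrt(3) + 367*3 + 19594*sqrt(3))*(-1/22347) = (283968 + 3*sqrt(3) + 1101 + 19594*sqrt(3))*(-1/22347) = (285069 + 19597*sqrt(3))*(-1/22347) = -95023/7449 - 19597*sqrt(3)/22347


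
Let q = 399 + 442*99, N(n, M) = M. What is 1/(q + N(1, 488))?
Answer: 1/44645 ≈ 2.2399e-5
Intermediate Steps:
q = 44157 (q = 399 + 43758 = 44157)
1/(q + N(1, 488)) = 1/(44157 + 488) = 1/44645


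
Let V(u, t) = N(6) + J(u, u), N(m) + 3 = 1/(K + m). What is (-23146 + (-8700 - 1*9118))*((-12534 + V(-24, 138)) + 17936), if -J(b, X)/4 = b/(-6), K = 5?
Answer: -220512936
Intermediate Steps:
J(b, X) = 2*b/3 (J(b, X) = -4*b/(-6) = -4*b*(-1)/6 = -(-2)*b/3 = 2*b/3)
N(m) = -3 + 1/(5 + m)
V(u, t) = -32/11 + 2*u/3 (V(u, t) = (-14 - 3*6)/(5 + 6) + 2*u/3 = (-14 - 18)/11 + 2*u/3 = (1/11)*(-32) + 2*u/3 = -32/11 + 2*u/3)
(-23146 + (-8700 - 1*9118))*((-12534 + V(-24, 138)) + 17936) = (-23146 + (-8700 - 1*9118))*((-12534 + (-32/11 + (⅔)*(-24))) + 17936) = (-23146 + (-8700 - 9118))*((-12534 + (-32/11 - 16)) + 17936) = (-23146 - 17818)*((-12534 - 208/11) + 17936) = -40964*(-138082/11 + 17936) = -40964*59214/11 = -220512936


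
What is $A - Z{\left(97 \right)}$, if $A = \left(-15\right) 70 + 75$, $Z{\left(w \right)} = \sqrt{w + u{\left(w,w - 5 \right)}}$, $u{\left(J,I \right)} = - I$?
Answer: $-975 - \sqrt{5} \approx -977.24$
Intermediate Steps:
$Z{\left(w \right)} = \sqrt{5}$ ($Z{\left(w \right)} = \sqrt{w - \left(w - 5\right)} = \sqrt{w - \left(-5 + w\right)} = \sqrt{5}$)
$A = -975$ ($A = -1050 + 75 = -975$)
$A - Z{\left(97 \right)} = -975 - \sqrt{5}$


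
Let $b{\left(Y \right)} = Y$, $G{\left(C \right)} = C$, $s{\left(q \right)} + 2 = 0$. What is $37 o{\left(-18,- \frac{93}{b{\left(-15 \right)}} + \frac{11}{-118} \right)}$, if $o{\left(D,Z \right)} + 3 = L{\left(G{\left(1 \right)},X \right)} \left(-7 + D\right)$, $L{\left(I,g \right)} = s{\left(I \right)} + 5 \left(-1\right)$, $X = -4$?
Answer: $6364$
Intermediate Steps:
$s{\left(q \right)} = -2$ ($s{\left(q \right)} = -2 + 0 = -2$)
$L{\left(I,g \right)} = -7$ ($L{\left(I,g \right)} = -2 + 5 \left(-1\right) = -2 - 5 = -7$)
$o{\left(D,Z \right)} = 46 - 7 D$ ($o{\left(D,Z \right)} = -3 - 7 \left(-7 + D\right) = -3 - \left(-49 + 7 D\right) = 46 - 7 D$)
$37 o{\left(-18,- \frac{93}{b{\left(-15 \right)}} + \frac{11}{-118} \right)} = 37 \left(46 - -126\right) = 37 \left(46 + 126\right) = 37 \cdot 172 = 6364$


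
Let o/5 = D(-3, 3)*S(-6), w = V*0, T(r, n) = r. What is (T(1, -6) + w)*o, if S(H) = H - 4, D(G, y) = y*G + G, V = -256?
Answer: 600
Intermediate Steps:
D(G, y) = G + G*y (D(G, y) = G*y + G = G + G*y)
w = 0 (w = -256*0 = 0)
S(H) = -4 + H
o = 600 (o = 5*((-3*(1 + 3))*(-4 - 6)) = 5*(-3*4*(-10)) = 5*(-12*(-10)) = 5*120 = 600)
(T(1, -6) + w)*o = (1 + 0)*600 = 1*600 = 600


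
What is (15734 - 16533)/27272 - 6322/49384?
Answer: -26483925/168350056 ≈ -0.15731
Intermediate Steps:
(15734 - 16533)/27272 - 6322/49384 = -799*1/27272 - 6322*1/49384 = -799/27272 - 3161/24692 = -26483925/168350056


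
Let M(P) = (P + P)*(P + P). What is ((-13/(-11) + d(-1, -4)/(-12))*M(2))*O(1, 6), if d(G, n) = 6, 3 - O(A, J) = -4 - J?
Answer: 1560/11 ≈ 141.82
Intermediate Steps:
O(A, J) = 7 + J (O(A, J) = 3 - (-4 - J) = 3 + (4 + J) = 7 + J)
M(P) = 4*P² (M(P) = (2*P)*(2*P) = 4*P²)
((-13/(-11) + d(-1, -4)/(-12))*M(2))*O(1, 6) = ((-13/(-11) + 6/(-12))*(4*2²))*(7 + 6) = ((-13*(-1/11) + 6*(-1/12))*(4*4))*13 = ((13/11 - ½)*16)*13 = ((15/22)*16)*13 = (120/11)*13 = 1560/11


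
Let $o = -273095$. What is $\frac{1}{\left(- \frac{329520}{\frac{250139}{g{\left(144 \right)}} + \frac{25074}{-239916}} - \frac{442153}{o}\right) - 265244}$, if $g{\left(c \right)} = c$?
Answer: $- \frac{1365673851120205}{362493665130864296553} \approx -3.7674 \cdot 10^{-6}$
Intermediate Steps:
$\frac{1}{\left(- \frac{329520}{\frac{250139}{g{\left(144 \right)}} + \frac{25074}{-239916}} - \frac{442153}{o}\right) - 265244} = \frac{1}{\left(- \frac{329520}{\frac{250139}{144} + \frac{25074}{-239916}} - \frac{442153}{-273095}\right) - 265244} = \frac{1}{\left(- \frac{329520}{250139 \cdot \frac{1}{144} + 25074 \left(- \frac{1}{239916}\right)} - - \frac{442153}{273095}\right) - 265244} = \frac{1}{\left(- \frac{329520}{\frac{250139}{144} - \frac{4179}{39986}} + \frac{442153}{273095}\right) - 265244} = \frac{1}{\left(- \frac{329520}{\frac{5000728139}{2878992}} + \frac{442153}{273095}\right) - 265244} = \frac{1}{\left(\left(-329520\right) \frac{2878992}{5000728139} + \frac{442153}{273095}\right) - 265244} = \frac{1}{\left(- \frac{948685443840}{5000728139} + \frac{442153}{273095}\right) - 265244} = \frac{1}{- \frac{256870164336641533}{1365673851120205} - 265244} = \frac{1}{- \frac{362493665130864296553}{1365673851120205}} = - \frac{1365673851120205}{362493665130864296553}$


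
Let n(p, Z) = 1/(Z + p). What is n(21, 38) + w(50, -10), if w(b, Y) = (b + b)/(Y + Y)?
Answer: -294/59 ≈ -4.9830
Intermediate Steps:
w(b, Y) = b/Y (w(b, Y) = (2*b)/((2*Y)) = (2*b)*(1/(2*Y)) = b/Y)
n(21, 38) + w(50, -10) = 1/(38 + 21) + 50/(-10) = 1/59 + 50*(-⅒) = 1/59 - 5 = -294/59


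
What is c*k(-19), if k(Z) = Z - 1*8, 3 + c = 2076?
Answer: -55971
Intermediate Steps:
c = 2073 (c = -3 + 2076 = 2073)
k(Z) = -8 + Z (k(Z) = Z - 8 = -8 + Z)
c*k(-19) = 2073*(-8 - 19) = 2073*(-27) = -55971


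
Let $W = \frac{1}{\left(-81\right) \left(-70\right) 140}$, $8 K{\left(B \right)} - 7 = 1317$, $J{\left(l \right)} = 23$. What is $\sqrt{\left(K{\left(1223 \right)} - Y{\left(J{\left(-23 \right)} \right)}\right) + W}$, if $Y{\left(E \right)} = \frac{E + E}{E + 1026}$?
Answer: $\frac{\sqrt{289051336018202}}{1321740} \approx 12.863$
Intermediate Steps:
$Y{\left(E \right)} = \frac{2 E}{1026 + E}$
$K{\left(B \right)} = \frac{331}{2}$ ($K{\left(B \right)} = \frac{7}{8} + \frac{1}{8} \cdot 1317 = \frac{7}{8} + \frac{1317}{8} = \frac{331}{2}$)
$W = \frac{1}{793800}$ ($W = \frac{1}{5670 \cdot 140} = \frac{1}{793800} \approx 1.2598 \cdot 10^{-6}$)
$\sqrt{\left(K{\left(1223 \right)} - Y{\left(J{\left(-23 \right)} \right)}\right) + W} = \sqrt{\left(\frac{331}{2} - 2 \cdot 23 \frac{1}{1026 + 23}\right) + \frac{1}{793800}} = \sqrt{\left(\frac{331}{2} - 2 \cdot 23 \cdot \frac{1}{1049}\right) + \frac{1}{793800}} = \sqrt{\left(\frac{331}{2} - \frac{46}{1049}\right) + \frac{1}{793800}} = \sqrt{\frac{347127}{2098} + \frac{1}{793800}} = \sqrt{\frac{137774707349}{832696200}} = \frac{\sqrt{289051336018202}}{1321740}$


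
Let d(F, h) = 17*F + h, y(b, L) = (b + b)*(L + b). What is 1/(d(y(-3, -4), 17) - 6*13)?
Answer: 1/653 ≈ 0.0015314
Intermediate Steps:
y(b, L) = 2*b*(L + b) (y(b, L) = (2*b)*(L + b) = 2*b*(L + b))
d(F, h) = h + 17*F
1/(d(y(-3, -4), 17) - 6*13) = 1/((17 + 17*(2*(-3)*(-4 - 3))) - 6*13) = 1/((17 + 17*(2*(-3)*(-7))) - 78) = 1/((17 + 17*42) - 78) = 1/((17 + 714) - 78) = 1/(731 - 78) = 1/653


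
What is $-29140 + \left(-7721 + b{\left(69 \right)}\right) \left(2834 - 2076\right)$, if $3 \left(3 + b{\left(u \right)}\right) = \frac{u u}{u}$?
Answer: $-5866498$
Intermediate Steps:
$b{\left(u \right)} = -3 + \frac{u}{3}$ ($b{\left(u \right)} = -3 + \frac{u u \frac{1}{u}}{3} = -3 + \frac{u^{2} \frac{1}{u}}{3} = -3 + \frac{u}{3}$)
$-29140 + \left(-7721 + b{\left(69 \right)}\right) \left(2834 - 2076\right) = -29140 + \left(-7721 + \left(-3 + \frac{1}{3} \cdot 69\right)\right) \left(2834 - 2076\right) = -29140 + \left(-7721 + \left(-3 + 23\right)\right) 758 = -29140 + \left(-7721 + 20\right) 758 = -29140 - 5837358 = -5866498$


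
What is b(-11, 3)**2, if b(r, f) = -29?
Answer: 841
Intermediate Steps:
b(-11, 3)**2 = (-29)**2 = 841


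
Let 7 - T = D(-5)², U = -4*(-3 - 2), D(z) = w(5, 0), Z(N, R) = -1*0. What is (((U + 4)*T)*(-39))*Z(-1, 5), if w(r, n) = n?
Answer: 0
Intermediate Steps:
Z(N, R) = 0
D(z) = 0
U = 20 (U = -4*(-5) = 20)
T = 7 (T = 7 - 1*0² = 7 - 1*0 = 7 + 0 = 7)
(((U + 4)*T)*(-39))*Z(-1, 5) = (((20 + 4)*7)*(-39))*0 = ((24*7)*(-39))*0 = (168*(-39))*0 = -6552*0 = 0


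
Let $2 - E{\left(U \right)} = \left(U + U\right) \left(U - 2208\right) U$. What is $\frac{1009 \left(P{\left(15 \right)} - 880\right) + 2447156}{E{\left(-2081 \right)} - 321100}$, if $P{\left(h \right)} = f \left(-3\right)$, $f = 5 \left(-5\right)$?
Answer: $\frac{1634911}{37147231160} \approx 4.4012 \cdot 10^{-5}$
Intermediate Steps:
$f = -25$
$P{\left(h \right)} = 75$ ($P{\left(h \right)} = \left(-25\right) \left(-3\right) = 75$)
$E{\left(U \right)} = 2 - 2 U^{2} \left(-2208 + U\right)$ ($E{\left(U \right)} = 2 - \left(U + U\right) \left(U - 2208\right) U = 2 - 2 U \left(-2208 + U\right) U = 2 - 2 U^{2} \left(-2208 + U\right)$)
$\frac{1009 \left(P{\left(15 \right)} - 880\right) + 2447156}{E{\left(-2081 \right)} - 321100} = \frac{1009 \left(75 - 880\right) + 2447156}{\left(2 - 2 \left(-2081\right)^{3} + 4416 \left(-2081\right)^{2}\right) - 321100} = \frac{1009 \left(-805\right) + 2447156}{\left(2 - -18023794882 + 4416 \cdot 4330561\right) - 321100} = \frac{-812245 + 2447156}{\left(2 + 18023794882 + 19123757376\right) - 321100} = \frac{1634911}{37147552260 - 321100} = \frac{1634911}{37147231160}$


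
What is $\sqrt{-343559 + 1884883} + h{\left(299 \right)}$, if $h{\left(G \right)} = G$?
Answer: $299 + 2 \sqrt{385331} \approx 1540.5$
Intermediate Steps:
$\sqrt{-343559 + 1884883} + h{\left(299 \right)} = \sqrt{-343559 + 1884883} + 299 = \sqrt{1541324} + 299 = 2 \sqrt{385331} + 299 = 299 + 2 \sqrt{385331}$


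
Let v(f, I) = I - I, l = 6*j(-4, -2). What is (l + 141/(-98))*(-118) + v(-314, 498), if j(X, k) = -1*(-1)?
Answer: -26373/49 ≈ -538.22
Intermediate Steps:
j(X, k) = 1
l = 6 (l = 6*1 = 6)
v(f, I) = 0
(l + 141/(-98))*(-118) + v(-314, 498) = (6 + 141/(-98))*(-118) + 0 = (6 + 141*(-1/98))*(-118) + 0 = (6 - 141/98)*(-118) + 0 = (447/98)*(-118) + 0 = -26373/49 + 0 = -26373/49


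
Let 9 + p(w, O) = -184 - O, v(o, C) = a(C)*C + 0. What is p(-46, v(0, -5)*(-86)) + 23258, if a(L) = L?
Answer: 25215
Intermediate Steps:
v(o, C) = C² (v(o, C) = C*C + 0 = C² + 0 = C²)
p(w, O) = -193 - O (p(w, O) = -9 + (-184 - O) = -193 - O)
p(-46, v(0, -5)*(-86)) + 23258 = (-193 - (-5)²*(-86)) + 23258 = (-193 - 25*(-86)) + 23258 = (-193 - 1*(-2150)) + 23258 = (-193 + 2150) + 23258 = 1957 + 23258 = 25215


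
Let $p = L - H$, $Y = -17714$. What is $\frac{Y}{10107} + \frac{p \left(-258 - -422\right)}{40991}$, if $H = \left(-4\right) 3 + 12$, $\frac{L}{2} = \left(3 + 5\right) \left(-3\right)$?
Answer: $- \frac{805676878}{414296037} \approx -1.9447$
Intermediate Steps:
$L = -48$ ($L = 2 \left(3 + 5\right) \left(-3\right) = 2 \cdot 8 \left(-3\right) = 2 \left(-24\right) = -48$)
$H = 0$ ($H = -12 + 12 = 0$)
$p = -48$ ($p = -48 - 0 = -48 + 0 = -48$)
$\frac{Y}{10107} + \frac{p \left(-258 - -422\right)}{40991} = - \frac{17714}{10107} + \frac{\left(-48\right) \left(-258 - -422\right)}{40991} = \left(-17714\right) \frac{1}{10107} + - 48 \left(-258 + 422\right) \frac{1}{40991} = - \frac{17714}{10107} + \left(-48\right) 164 \cdot \frac{1}{40991} = - \frac{17714}{10107} - \frac{7872}{40991} = - \frac{805676878}{414296037}$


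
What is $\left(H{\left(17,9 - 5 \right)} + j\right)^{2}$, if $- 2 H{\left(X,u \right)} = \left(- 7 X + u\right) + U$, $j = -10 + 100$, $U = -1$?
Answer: $21904$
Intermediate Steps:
$j = 90$
$H{\left(X,u \right)} = \frac{1}{2} - \frac{u}{2} + \frac{7 X}{2}$ ($H{\left(X,u \right)} = - \frac{\left(- 7 X + u\right) - 1}{2} = - \frac{\left(u - 7 X\right) - 1}{2} = - \frac{-1 + u - 7 X}{2} = \frac{1}{2} - \frac{u}{2} + \frac{7 X}{2}$)
$\left(H{\left(17,9 - 5 \right)} + j\right)^{2} = \left(\left(\frac{1}{2} - \frac{9 - 5}{2} + \frac{7}{2} \cdot 17\right) + 90\right)^{2} = \left(\left(\frac{1}{2} - \frac{9 - 5}{2} + \frac{119}{2}\right) + 90\right)^{2} = \left(\left(\frac{1}{2} - 2 + \frac{119}{2}\right) + 90\right)^{2} = \left(58 + 90\right)^{2} = 148^{2} = 21904$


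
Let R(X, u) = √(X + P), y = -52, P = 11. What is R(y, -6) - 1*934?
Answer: -934 + I*√41 ≈ -934.0 + 6.4031*I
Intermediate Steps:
R(X, u) = √(11 + X) (R(X, u) = √(X + 11) = √(11 + X))
R(y, -6) - 1*934 = √(11 - 52) - 1*934 = √(-41) - 934 = I*√41 - 934 = -934 + I*√41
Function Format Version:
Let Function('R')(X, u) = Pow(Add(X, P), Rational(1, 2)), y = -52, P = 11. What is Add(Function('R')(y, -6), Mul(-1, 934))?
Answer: Add(-934, Mul(I, Pow(41, Rational(1, 2)))) ≈ Add(-934.00, Mul(6.4031, I))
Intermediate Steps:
Function('R')(X, u) = Pow(Add(11, X), Rational(1, 2)) (Function('R')(X, u) = Pow(Add(X, 11), Rational(1, 2)) = Pow(Add(11, X), Rational(1, 2)))
Add(Function('R')(y, -6), Mul(-1, 934)) = Add(Pow(Add(11, -52), Rational(1, 2)), Mul(-1, 934)) = Add(Pow(-41, Rational(1, 2)), -934) = Add(Mul(I, Pow(41, Rational(1, 2))), -934) = Add(-934, Mul(I, Pow(41, Rational(1, 2))))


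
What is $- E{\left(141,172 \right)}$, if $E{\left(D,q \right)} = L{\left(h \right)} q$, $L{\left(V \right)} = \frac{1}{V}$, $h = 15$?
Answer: $- \frac{172}{15} \approx -11.467$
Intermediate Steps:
$E{\left(D,q \right)} = \frac{q}{15}$
$- E{\left(141,172 \right)} = - \frac{172}{15}$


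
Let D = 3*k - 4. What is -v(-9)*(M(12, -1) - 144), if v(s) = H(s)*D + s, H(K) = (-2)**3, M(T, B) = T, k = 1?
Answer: -132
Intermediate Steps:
D = -1 (D = 3*1 - 4 = 3 - 4 = -1)
H(K) = -8
v(s) = 8 + s (v(s) = -8*(-1) + s = 8 + s)
-v(-9)*(M(12, -1) - 144) = -(8 - 9)*(12 - 144) = -(-1)*(-132) = -1*132 = -132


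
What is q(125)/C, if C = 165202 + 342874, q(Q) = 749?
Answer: 749/508076 ≈ 0.0014742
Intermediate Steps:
C = 508076
q(125)/C = 749/508076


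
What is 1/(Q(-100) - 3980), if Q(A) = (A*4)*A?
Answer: 1/36020 ≈ 2.7762e-5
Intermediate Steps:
Q(A) = 4*A² (Q(A) = (4*A)*A = 4*A²)
1/(Q(-100) - 3980) = 1/(4*(-100)² - 3980) = 1/(4*10000 - 3980) = 1/(40000 - 3980) = 1/36020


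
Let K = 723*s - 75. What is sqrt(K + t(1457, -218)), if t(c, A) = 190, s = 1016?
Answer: sqrt(734683) ≈ 857.14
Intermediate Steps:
K = 734493 (K = 723*1016 - 75 = 734568 - 75 = 734493)
sqrt(K + t(1457, -218)) = sqrt(734493 + 190) = sqrt(734683)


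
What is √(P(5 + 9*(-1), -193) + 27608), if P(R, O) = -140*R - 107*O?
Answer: √48819 ≈ 220.95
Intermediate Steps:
√(P(5 + 9*(-1), -193) + 27608) = √((-140*(5 + 9*(-1)) - 107*(-193)) + 27608) = √((-140*(5 - 9) + 20651) + 27608) = √((-140*(-4) + 20651) + 27608) = √((560 + 20651) + 27608) = √(21211 + 27608) = √48819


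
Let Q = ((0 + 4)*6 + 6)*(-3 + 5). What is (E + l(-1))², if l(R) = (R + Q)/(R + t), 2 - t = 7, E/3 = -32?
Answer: 403225/36 ≈ 11201.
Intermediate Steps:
E = -96 (E = 3*(-32) = -96)
t = -5 (t = 2 - 1*7 = 2 - 7 = -5)
Q = 60 (Q = (4*6 + 6)*2 = (24 + 6)*2 = 30*2 = 60)
l(R) = (60 + R)/(-5 + R) (l(R) = (R + 60)/(R - 5) = (60 + R)/(-5 + R))
(E + l(-1))² = (-96 + (60 - 1)/(-5 - 1))² = (-96 + 59/(-6))² = (-96 - ⅙*59)² = (-96 - 59/6)² = (-635/6)² = 403225/36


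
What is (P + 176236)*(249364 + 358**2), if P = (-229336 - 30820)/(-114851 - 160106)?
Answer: 18294094020316224/274957 ≈ 6.6534e+10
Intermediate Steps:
P = 260156/274957 (P = -260156/(-274957) = -260156*(-1/274957) = 260156/274957 ≈ 0.94617)
(P + 176236)*(249364 + 358**2) = (260156/274957 + 176236)*(249364 + 358**2) = 48457582008*(249364 + 128164)/274957 = (48457582008/274957)*377528 = 18294094020316224/274957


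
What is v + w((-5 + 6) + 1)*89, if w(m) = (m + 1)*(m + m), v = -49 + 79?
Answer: 1098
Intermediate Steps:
v = 30
w(m) = 2*m*(1 + m) (w(m) = (1 + m)*(2*m) = 2*m*(1 + m))
v + w((-5 + 6) + 1)*89 = 30 + (2*((-5 + 6) + 1)*(1 + ((-5 + 6) + 1)))*89 = 30 + (2*(1 + 1)*(1 + (1 + 1)))*89 = 30 + (2*2*(1 + 2))*89 = 30 + (2*2*3)*89 = 30 + 12*89 = 30 + 1068 = 1098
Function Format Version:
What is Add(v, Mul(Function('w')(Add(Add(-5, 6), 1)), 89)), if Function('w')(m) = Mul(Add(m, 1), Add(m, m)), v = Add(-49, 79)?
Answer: 1098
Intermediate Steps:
v = 30
Function('w')(m) = Mul(2, m, Add(1, m)) (Function('w')(m) = Mul(Add(1, m), Mul(2, m)) = Mul(2, m, Add(1, m)))
Add(v, Mul(Function('w')(Add(Add(-5, 6), 1)), 89)) = Add(30, Mul(Mul(2, Add(Add(-5, 6), 1), Add(1, Add(Add(-5, 6), 1))), 89)) = Add(30, Mul(Mul(2, Add(1, 1), Add(1, Add(1, 1))), 89)) = Add(30, Mul(Mul(2, 2, Add(1, 2)), 89)) = Add(30, Mul(Mul(2, 2, 3), 89)) = Add(30, Mul(12, 89)) = Add(30, 1068) = 1098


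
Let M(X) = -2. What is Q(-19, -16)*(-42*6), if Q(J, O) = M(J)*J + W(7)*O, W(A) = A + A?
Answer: 46872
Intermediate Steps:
W(A) = 2*A
Q(J, O) = -2*J + 14*O (Q(J, O) = -2*J + (2*7)*O = -2*J + 14*O)
Q(-19, -16)*(-42*6) = (-2*(-19) + 14*(-16))*(-42*6) = (38 - 224)*(-1*252) = -186*(-252) = 46872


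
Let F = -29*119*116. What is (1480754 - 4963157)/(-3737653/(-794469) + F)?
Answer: 2766661229007/318034914551 ≈ 8.6992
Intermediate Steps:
F = -400316 (F = -3451*116 = -400316)
(1480754 - 4963157)/(-3737653/(-794469) + F) = (1480754 - 4963157)/(-3737653/(-794469) - 400316) = -3482403/(-3737653*(-1/794469) - 400316) = -3482403/(3737653/794469 - 400316) = -3482403/(-318034914551/794469) = -3482403*(-794469/318034914551) = 2766661229007/318034914551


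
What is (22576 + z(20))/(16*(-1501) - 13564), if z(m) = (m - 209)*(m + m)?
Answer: -3754/9395 ≈ -0.39957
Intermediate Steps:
z(m) = 2*m*(-209 + m) (z(m) = (-209 + m)*(2*m) = 2*m*(-209 + m))
(22576 + z(20))/(16*(-1501) - 13564) = (22576 + 2*20*(-209 + 20))/(16*(-1501) - 13564) = (22576 + 2*20*(-189))/(-24016 - 13564) = (22576 - 7560)/(-37580) = 15016*(-1/37580) = -3754/9395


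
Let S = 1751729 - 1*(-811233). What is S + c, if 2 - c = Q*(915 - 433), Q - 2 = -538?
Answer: 2821316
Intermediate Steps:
Q = -536 (Q = 2 - 538 = -536)
S = 2562962 (S = 1751729 + 811233 = 2562962)
c = 258354 (c = 2 - (-536)*(915 - 433) = 2 - (-536)*482 = 2 - 1*(-258352) = 2 + 258352 = 258354)
S + c = 2562962 + 258354 = 2821316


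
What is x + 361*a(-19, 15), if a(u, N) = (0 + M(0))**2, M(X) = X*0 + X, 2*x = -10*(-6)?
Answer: 30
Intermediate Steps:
x = 30 (x = (-10*(-6))/2 = (1/2)*60 = 30)
M(X) = X (M(X) = 0 + X = X)
a(u, N) = 0 (a(u, N) = (0 + 0)**2 = 0**2 = 0)
x + 361*a(-19, 15) = 30 + 361*0 = 30 + 0 = 30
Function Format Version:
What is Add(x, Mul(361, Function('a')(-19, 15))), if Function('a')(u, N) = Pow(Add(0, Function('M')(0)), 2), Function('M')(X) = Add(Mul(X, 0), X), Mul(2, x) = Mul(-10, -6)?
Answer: 30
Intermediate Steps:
x = 30 (x = Mul(Rational(1, 2), Mul(-10, -6)) = Mul(Rational(1, 2), 60) = 30)
Function('M')(X) = X (Function('M')(X) = Add(0, X) = X)
Function('a')(u, N) = 0 (Function('a')(u, N) = Pow(Add(0, 0), 2) = Pow(0, 2) = 0)
Add(x, Mul(361, Function('a')(-19, 15))) = Add(30, Mul(361, 0)) = Add(30, 0) = 30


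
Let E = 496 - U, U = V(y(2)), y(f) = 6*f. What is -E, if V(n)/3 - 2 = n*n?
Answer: -58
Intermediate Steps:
V(n) = 6 + 3*n² (V(n) = 6 + 3*(n*n) = 6 + 3*n²)
U = 438 (U = 6 + 3*(6*2)² = 6 + 3*12² = 6 + 3*144 = 6 + 432 = 438)
E = 58 (E = 496 - 1*438 = 496 - 438 = 58)
-E = -1*58 = -58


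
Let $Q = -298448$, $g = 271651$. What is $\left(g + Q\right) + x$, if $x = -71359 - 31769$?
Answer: $-129925$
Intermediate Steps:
$x = -103128$
$\left(g + Q\right) + x = \left(271651 - 298448\right) - 103128 = -26797 - 103128 = -129925$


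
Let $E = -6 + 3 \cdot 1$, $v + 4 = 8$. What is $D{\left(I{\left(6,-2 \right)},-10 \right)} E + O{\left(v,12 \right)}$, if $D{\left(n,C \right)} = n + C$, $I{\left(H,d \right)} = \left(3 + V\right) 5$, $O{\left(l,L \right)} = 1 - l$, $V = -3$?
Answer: $27$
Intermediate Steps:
$v = 4$ ($v = -4 + 8 = 4$)
$E = -3$ ($E = -6 + 3 = -3$)
$I{\left(H,d \right)} = 0$ ($I{\left(H,d \right)} = \left(3 - 3\right) 5 = 0 \cdot 5 = 0$)
$D{\left(n,C \right)} = C + n$
$D{\left(I{\left(6,-2 \right)},-10 \right)} E + O{\left(v,12 \right)} = \left(-10 + 0\right) \left(-3\right) + \left(1 - 4\right) = \left(-10\right) \left(-3\right) + \left(1 - 4\right) = 30 - 3 = 27$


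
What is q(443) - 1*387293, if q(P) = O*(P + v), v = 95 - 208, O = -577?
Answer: -577703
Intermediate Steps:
v = -113
q(P) = 65201 - 577*P (q(P) = -577*(P - 113) = -577*(-113 + P) = 65201 - 577*P)
q(443) - 1*387293 = (65201 - 577*443) - 1*387293 = (65201 - 255611) - 387293 = -190410 - 387293 = -577703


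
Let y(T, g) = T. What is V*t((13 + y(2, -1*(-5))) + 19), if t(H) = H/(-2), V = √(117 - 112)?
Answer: -17*√5 ≈ -38.013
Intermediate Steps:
V = √5 ≈ 2.2361
t(H) = -H/2 (t(H) = H*(-½) = -H/2)
V*t((13 + y(2, -1*(-5))) + 19) = √5*(-((13 + 2) + 19)/2) = √5*(-(15 + 19)/2) = √5*(-½*34) = √5*(-17) = -17*√5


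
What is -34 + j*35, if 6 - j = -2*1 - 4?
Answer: 386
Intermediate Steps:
j = 12 (j = 6 - (-2*1 - 4) = 6 - (-2 - 4) = 6 - 1*(-6) = 6 + 6 = 12)
-34 + j*35 = -34 + 12*35 = -34 + 420 = 386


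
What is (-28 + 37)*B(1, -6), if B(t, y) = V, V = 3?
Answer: 27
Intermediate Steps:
B(t, y) = 3
(-28 + 37)*B(1, -6) = (-28 + 37)*3 = 9*3 = 27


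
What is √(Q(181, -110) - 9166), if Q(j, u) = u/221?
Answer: 2*I*√111925229/221 ≈ 95.742*I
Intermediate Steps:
Q(j, u) = u/221 (Q(j, u) = u*(1/221) = u/221)
√(Q(181, -110) - 9166) = √((1/221)*(-110) - 9166) = √(-110/221 - 9166) = √(-2025796/221) = 2*I*√111925229/221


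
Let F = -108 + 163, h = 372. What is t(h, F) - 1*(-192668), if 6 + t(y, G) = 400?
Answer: 193062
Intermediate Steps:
F = 55
t(y, G) = 394 (t(y, G) = -6 + 400 = 394)
t(h, F) - 1*(-192668) = 394 - 1*(-192668) = 394 + 192668 = 193062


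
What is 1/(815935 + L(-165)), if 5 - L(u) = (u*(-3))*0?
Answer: 1/815940 ≈ 1.2256e-6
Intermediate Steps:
L(u) = 5 (L(u) = 5 - u*(-3)*0 = 5 - (-3*u)*0 = 5 - 1*0 = 5 + 0 = 5)
1/(815935 + L(-165)) = 1/(815935 + 5) = 1/815940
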